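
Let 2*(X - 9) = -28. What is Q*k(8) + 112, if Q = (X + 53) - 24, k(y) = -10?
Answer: -128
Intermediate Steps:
X = -5 (X = 9 + (½)*(-28) = 9 - 14 = -5)
Q = 24 (Q = (-5 + 53) - 24 = 48 - 24 = 24)
Q*k(8) + 112 = 24*(-10) + 112 = -240 + 112 = -128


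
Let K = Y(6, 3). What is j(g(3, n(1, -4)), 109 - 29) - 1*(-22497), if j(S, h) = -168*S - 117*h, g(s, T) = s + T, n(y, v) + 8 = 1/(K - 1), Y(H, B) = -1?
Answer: 14061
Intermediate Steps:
K = -1
n(y, v) = -17/2 (n(y, v) = -8 + 1/(-1 - 1) = -8 + 1/(-2) = -8 - ½ = -17/2)
g(s, T) = T + s
j(g(3, n(1, -4)), 109 - 29) - 1*(-22497) = (-168*(-17/2 + 3) - 117*(109 - 29)) - 1*(-22497) = (-168*(-11/2) - 117*80) + 22497 = (924 - 9360) + 22497 = -8436 + 22497 = 14061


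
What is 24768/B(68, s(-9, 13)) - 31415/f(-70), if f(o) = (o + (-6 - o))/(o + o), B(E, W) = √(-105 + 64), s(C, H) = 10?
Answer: -2199050/3 - 24768*I*√41/41 ≈ -7.3302e+5 - 3868.1*I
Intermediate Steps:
B(E, W) = I*√41 (B(E, W) = √(-41) = I*√41)
f(o) = -3/o (f(o) = -6*1/(2*o) = -3/o)
24768/B(68, s(-9, 13)) - 31415/f(-70) = 24768/((I*√41)) - 31415/((-3/(-70))) = 24768*(-I*√41/41) - 31415/((-3*(-1/70))) = -24768*I*√41/41 - 31415/3/70 = -24768*I*√41/41 - 31415*70/3 = -24768*I*√41/41 - 2199050/3 = -2199050/3 - 24768*I*√41/41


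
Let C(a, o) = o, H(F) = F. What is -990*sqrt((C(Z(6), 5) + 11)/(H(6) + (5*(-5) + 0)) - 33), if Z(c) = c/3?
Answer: -990*I*sqrt(12217)/19 ≈ -5759.2*I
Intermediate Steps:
Z(c) = c/3 (Z(c) = c*(1/3) = c/3)
-990*sqrt((C(Z(6), 5) + 11)/(H(6) + (5*(-5) + 0)) - 33) = -990*sqrt((5 + 11)/(6 + (5*(-5) + 0)) - 33) = -990*sqrt(16/(6 + (-25 + 0)) - 33) = -990*sqrt(16/(6 - 25) - 33) = -990*sqrt(16/(-19) - 33) = -990*sqrt(16*(-1/19) - 33) = -990*sqrt(-16/19 - 33) = -990*I*sqrt(12217)/19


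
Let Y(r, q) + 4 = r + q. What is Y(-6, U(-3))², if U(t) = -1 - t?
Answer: 64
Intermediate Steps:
Y(r, q) = -4 + q + r (Y(r, q) = -4 + (r + q) = -4 + (q + r) = -4 + q + r)
Y(-6, U(-3))² = (-4 + (-1 - 1*(-3)) - 6)² = (-4 + (-1 + 3) - 6)² = (-4 + 2 - 6)² = (-8)² = 64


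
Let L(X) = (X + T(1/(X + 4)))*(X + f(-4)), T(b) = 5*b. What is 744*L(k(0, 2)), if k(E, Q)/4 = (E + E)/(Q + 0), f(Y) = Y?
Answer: -3720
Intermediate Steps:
k(E, Q) = 8*E/Q (k(E, Q) = 4*((E + E)/(Q + 0)) = 4*((2*E)/Q) = 4*(2*E/Q) = 8*E/Q)
L(X) = (-4 + X)*(X + 5/(4 + X)) (L(X) = (X + 5/(X + 4))*(X - 4) = (X + 5/(4 + X))*(-4 + X) = (-4 + X)*(X + 5/(4 + X)))
744*L(k(0, 2)) = 744*((-20 + (8*0/2)**3 - 88*0/2)/(4 + 8*0/2)) = 744*((-20 + (8*0*(1/2))**3 - 88*0/2)/(4 + 8*0*(1/2))) = 744*((-20 + 0**3 - 11*0)/(4 + 0)) = 744*((-20 + 0 + 0)/4) = 744*((1/4)*(-20)) = 744*(-5) = -3720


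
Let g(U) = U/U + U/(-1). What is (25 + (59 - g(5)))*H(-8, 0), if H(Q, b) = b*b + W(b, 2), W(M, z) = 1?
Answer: 88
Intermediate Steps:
g(U) = 1 - U (g(U) = 1 + U*(-1) = 1 - U)
H(Q, b) = 1 + b² (H(Q, b) = b*b + 1 = b² + 1 = 1 + b²)
(25 + (59 - g(5)))*H(-8, 0) = (25 + (59 - (1 - 1*5)))*(1 + 0²) = (25 + (59 - (1 - 5)))*(1 + 0) = (25 + (59 - 1*(-4)))*1 = (25 + (59 + 4))*1 = (25 + 63)*1 = 88*1 = 88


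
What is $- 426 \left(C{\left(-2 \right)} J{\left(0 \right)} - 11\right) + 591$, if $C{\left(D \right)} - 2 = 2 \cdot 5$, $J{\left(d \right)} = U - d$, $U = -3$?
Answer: $20613$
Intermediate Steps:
$J{\left(d \right)} = -3 - d$
$C{\left(D \right)} = 12$ ($C{\left(D \right)} = 2 + 2 \cdot 5 = 2 + 10 = 12$)
$- 426 \left(C{\left(-2 \right)} J{\left(0 \right)} - 11\right) + 591 = - 426 \left(12 \left(-3 - 0\right) - 11\right) + 591 = - 426 \left(12 \left(-3 + 0\right) - 11\right) + 591 = - 426 \left(12 \left(-3\right) - 11\right) + 591 = - 426 \left(-36 - 11\right) + 591 = \left(-426\right) \left(-47\right) + 591 = 20022 + 591 = 20613$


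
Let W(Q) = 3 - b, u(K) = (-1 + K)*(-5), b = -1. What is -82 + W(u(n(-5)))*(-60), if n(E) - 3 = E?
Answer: -322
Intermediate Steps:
n(E) = 3 + E
u(K) = 5 - 5*K
W(Q) = 4 (W(Q) = 3 - 1*(-1) = 3 + 1 = 4)
-82 + W(u(n(-5)))*(-60) = -82 + 4*(-60) = -82 - 240 = -322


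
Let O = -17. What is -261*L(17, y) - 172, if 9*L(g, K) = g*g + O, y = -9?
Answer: -8060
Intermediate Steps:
L(g, K) = -17/9 + g²/9 (L(g, K) = (g*g - 17)/9 = (g² - 17)/9 = (-17 + g²)/9 = -17/9 + g²/9)
-261*L(17, y) - 172 = -261*(-17/9 + (⅑)*17²) - 172 = -261*(-17/9 + (⅑)*289) - 172 = -261*(-17/9 + 289/9) - 172 = -261*272/9 - 172 = -7888 - 172 = -8060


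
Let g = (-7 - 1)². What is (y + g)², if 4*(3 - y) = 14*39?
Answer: 19321/4 ≈ 4830.3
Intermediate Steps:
g = 64 (g = (-8)² = 64)
y = -267/2 (y = 3 - 7*39/2 = 3 - ¼*546 = 3 - 273/2 = -267/2 ≈ -133.50)
(y + g)² = (-267/2 + 64)² = (-139/2)² = 19321/4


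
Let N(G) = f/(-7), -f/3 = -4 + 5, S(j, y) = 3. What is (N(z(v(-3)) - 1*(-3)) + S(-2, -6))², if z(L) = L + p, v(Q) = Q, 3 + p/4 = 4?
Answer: 576/49 ≈ 11.755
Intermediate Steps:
p = 4 (p = -12 + 4*4 = -12 + 16 = 4)
f = -3 (f = -3*(-4 + 5) = -3*1 = -3)
z(L) = 4 + L (z(L) = L + 4 = 4 + L)
N(G) = 3/7 (N(G) = -3/(-7) = -3*(-⅐) = 3/7)
(N(z(v(-3)) - 1*(-3)) + S(-2, -6))² = (3/7 + 3)² = (24/7)² = 576/49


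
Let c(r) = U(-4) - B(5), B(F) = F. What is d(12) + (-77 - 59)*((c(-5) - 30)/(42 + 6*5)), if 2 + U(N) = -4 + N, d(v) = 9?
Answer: 94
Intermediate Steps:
U(N) = -6 + N (U(N) = -2 + (-4 + N) = -6 + N)
c(r) = -15 (c(r) = (-6 - 4) - 1*5 = -10 - 5 = -15)
d(12) + (-77 - 59)*((c(-5) - 30)/(42 + 6*5)) = 9 + (-77 - 59)*((-15 - 30)/(42 + 6*5)) = 9 - (-6120)/(42 + 30) = 9 - (-6120)/72 = 9 - 136*(-5/8) = 9 + 85 = 94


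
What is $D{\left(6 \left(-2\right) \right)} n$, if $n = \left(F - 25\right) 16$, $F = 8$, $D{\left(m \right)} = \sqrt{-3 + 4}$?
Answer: $-272$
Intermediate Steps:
$D{\left(m \right)} = 1$ ($D{\left(m \right)} = \sqrt{1} = 1$)
$n = -272$ ($n = \left(8 - 25\right) 16 = \left(-17\right) 16 = -272$)
$D{\left(6 \left(-2\right) \right)} n = 1 \left(-272\right) = -272$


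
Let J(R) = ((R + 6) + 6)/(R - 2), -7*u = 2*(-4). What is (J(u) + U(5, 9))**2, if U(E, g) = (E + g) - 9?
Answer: 961/9 ≈ 106.78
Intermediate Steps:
u = 8/7 (u = -2*(-4)/7 = -1/7*(-8) = 8/7 ≈ 1.1429)
U(E, g) = -9 + E + g
J(R) = (12 + R)/(-2 + R) (J(R) = ((6 + R) + 6)/(-2 + R) = (12 + R)/(-2 + R))
(J(u) + U(5, 9))**2 = ((12 + 8/7)/(-2 + 8/7) + (-9 + 5 + 9))**2 = ((92/7)/(-6/7) + 5)**2 = (-7/6*92/7 + 5)**2 = (-46/3 + 5)**2 = (-31/3)**2 = 961/9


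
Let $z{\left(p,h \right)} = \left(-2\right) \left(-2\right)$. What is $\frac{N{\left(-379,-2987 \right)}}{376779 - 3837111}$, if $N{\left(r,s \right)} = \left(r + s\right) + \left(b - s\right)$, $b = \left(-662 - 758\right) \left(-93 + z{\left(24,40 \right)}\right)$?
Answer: $- \frac{126001}{3460332} \approx -0.036413$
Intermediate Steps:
$z{\left(p,h \right)} = 4$
$b = 126380$ ($b = \left(-662 - 758\right) \left(-93 + 4\right) = \left(-1420\right) \left(-89\right) = 126380$)
$N{\left(r,s \right)} = 126380 + r$ ($N{\left(r,s \right)} = \left(r + s\right) - \left(-126380 + s\right) = 126380 + r$)
$\frac{N{\left(-379,-2987 \right)}}{376779 - 3837111} = \frac{126380 - 379}{376779 - 3837111} = \frac{126001}{376779 - 3837111} = \frac{126001}{-3460332} = 126001 \left(- \frac{1}{3460332}\right) = - \frac{126001}{3460332}$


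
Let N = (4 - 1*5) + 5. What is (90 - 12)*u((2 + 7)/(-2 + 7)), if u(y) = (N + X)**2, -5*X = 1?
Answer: 28158/25 ≈ 1126.3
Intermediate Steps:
X = -1/5 (X = -1/5*1 = -1/5 ≈ -0.20000)
N = 4 (N = (4 - 5) + 5 = -1 + 5 = 4)
u(y) = 361/25 (u(y) = (4 - 1/5)**2 = (19/5)**2 = 361/25)
(90 - 12)*u((2 + 7)/(-2 + 7)) = (90 - 12)*(361/25) = 78*(361/25) = 28158/25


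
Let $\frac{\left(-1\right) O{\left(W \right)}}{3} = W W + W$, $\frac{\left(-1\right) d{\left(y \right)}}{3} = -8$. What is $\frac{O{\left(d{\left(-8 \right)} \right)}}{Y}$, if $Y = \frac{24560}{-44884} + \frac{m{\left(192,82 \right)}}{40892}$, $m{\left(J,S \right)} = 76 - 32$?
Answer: $\frac{206482109400}{62645789} \approx 3296.0$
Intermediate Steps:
$d{\left(y \right)} = 24$ ($d{\left(y \right)} = \left(-3\right) \left(-8\right) = 24$)
$O{\left(W \right)} = - 3 W - 3 W^{2}$ ($O{\left(W \right)} = - 3 \left(W W + W\right) = - 3 \left(W^{2} + W\right) = - 3 \left(W + W^{2}\right) = - 3 W - 3 W^{2}$)
$m{\left(J,S \right)} = 44$ ($m{\left(J,S \right)} = 76 - 32 = 44$)
$Y = - \frac{62645789}{114712283}$ ($Y = \frac{24560}{-44884} + \frac{44}{40892} = 24560 \left(- \frac{1}{44884}\right) + 44 \cdot \frac{1}{40892} = - \frac{6140}{11221} + \frac{11}{10223} = - \frac{62645789}{114712283} \approx -0.54611$)
$\frac{O{\left(d{\left(-8 \right)} \right)}}{Y} = \frac{\left(-3\right) 24 \left(1 + 24\right)}{- \frac{62645789}{114712283}} = \left(-3\right) 24 \cdot 25 \left(- \frac{114712283}{62645789}\right) = \left(-1800\right) \left(- \frac{114712283}{62645789}\right) = \frac{206482109400}{62645789}$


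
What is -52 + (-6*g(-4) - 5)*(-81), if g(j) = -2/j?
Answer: 596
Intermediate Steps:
-52 + (-6*g(-4) - 5)*(-81) = -52 + (-(-12)/(-4) - 5)*(-81) = -52 + (-(-12)*(-1)/4 - 5)*(-81) = -52 + (-6*½ - 5)*(-81) = -52 + (-3 - 5)*(-81) = -52 - 8*(-81) = -52 + 648 = 596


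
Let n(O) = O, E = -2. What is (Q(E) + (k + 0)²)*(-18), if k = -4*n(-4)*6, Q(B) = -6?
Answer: -165780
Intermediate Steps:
k = 96 (k = -4*(-4)*6 = 16*6 = 96)
(Q(E) + (k + 0)²)*(-18) = (-6 + (96 + 0)²)*(-18) = (-6 + 96²)*(-18) = (-6 + 9216)*(-18) = 9210*(-18) = -165780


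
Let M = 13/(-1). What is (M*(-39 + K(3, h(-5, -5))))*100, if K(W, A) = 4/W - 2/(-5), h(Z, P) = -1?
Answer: 145340/3 ≈ 48447.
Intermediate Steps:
K(W, A) = ⅖ + 4/W (K(W, A) = 4/W - 2*(-⅕) = 4/W + ⅖ = ⅖ + 4/W)
M = -13 (M = 13*(-1) = -13)
(M*(-39 + K(3, h(-5, -5))))*100 = -13*(-39 + (⅖ + 4/3))*100 = -13*(-39 + 26/15)*100 = -13*(-559/15)*100 = (7267/15)*100 = 145340/3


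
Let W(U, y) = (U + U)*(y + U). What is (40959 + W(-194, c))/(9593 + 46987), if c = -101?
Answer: 155419/56580 ≈ 2.7469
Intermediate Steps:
W(U, y) = 2*U*(U + y) (W(U, y) = (2*U)*(U + y) = 2*U*(U + y))
(40959 + W(-194, c))/(9593 + 46987) = (40959 + 2*(-194)*(-194 - 101))/(9593 + 46987) = (40959 + 2*(-194)*(-295))/56580 = (40959 + 114460)*(1/56580) = 155419*(1/56580) = 155419/56580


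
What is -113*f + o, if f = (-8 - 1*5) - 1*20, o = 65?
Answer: 3794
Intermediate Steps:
f = -33 (f = (-8 - 5) - 20 = -13 - 20 = -33)
-113*f + o = -113*(-33) + 65 = 3729 + 65 = 3794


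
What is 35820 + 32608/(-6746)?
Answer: 120804556/3373 ≈ 35815.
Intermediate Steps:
35820 + 32608/(-6746) = 35820 + 32608*(-1/6746) = 35820 - 16304/3373 = 120804556/3373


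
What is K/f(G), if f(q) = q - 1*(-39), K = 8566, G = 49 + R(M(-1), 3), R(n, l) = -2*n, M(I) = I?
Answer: 4283/45 ≈ 95.178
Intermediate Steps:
G = 51 (G = 49 - 2*(-1) = 49 + 2 = 51)
f(q) = 39 + q (f(q) = q + 39 = 39 + q)
K/f(G) = 8566/(39 + 51) = 8566/90 = 8566*(1/90) = 4283/45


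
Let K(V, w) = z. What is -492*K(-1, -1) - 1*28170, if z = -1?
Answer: -27678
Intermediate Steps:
K(V, w) = -1
-492*K(-1, -1) - 1*28170 = -492*(-1) - 1*28170 = 492 - 28170 = -27678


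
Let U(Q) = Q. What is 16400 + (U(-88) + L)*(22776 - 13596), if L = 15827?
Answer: 144500420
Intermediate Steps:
16400 + (U(-88) + L)*(22776 - 13596) = 16400 + (-88 + 15827)*(22776 - 13596) = 16400 + 15739*9180 = 16400 + 144484020 = 144500420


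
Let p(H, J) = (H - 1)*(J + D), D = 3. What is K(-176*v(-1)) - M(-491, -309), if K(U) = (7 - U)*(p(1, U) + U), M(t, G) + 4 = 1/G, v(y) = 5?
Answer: -241191803/309 ≈ -7.8056e+5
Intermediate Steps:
M(t, G) = -4 + 1/G
p(H, J) = (-1 + H)*(3 + J) (p(H, J) = (H - 1)*(J + 3) = (-1 + H)*(3 + J))
K(U) = U*(7 - U) (K(U) = (7 - U)*((-3 - U + 3*1 + 1*U) + U) = (7 - U)*((-3 - U + 3 + U) + U) = (7 - U)*(0 + U) = (7 - U)*U = U*(7 - U))
K(-176*v(-1)) - M(-491, -309) = (-176*5)*(7 - (-176)*5) - (-4 + 1/(-309)) = -880*(7 - 1*(-880)) - (-4 - 1/309) = -880*(7 + 880) - 1*(-1237/309) = -880*887 + 1237/309 = -780560 + 1237/309 = -241191803/309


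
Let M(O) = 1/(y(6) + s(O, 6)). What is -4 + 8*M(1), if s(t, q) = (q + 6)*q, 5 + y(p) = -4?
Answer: -244/63 ≈ -3.8730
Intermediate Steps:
y(p) = -9 (y(p) = -5 - 4 = -9)
s(t, q) = q*(6 + q) (s(t, q) = (6 + q)*q = q*(6 + q))
M(O) = 1/63 (M(O) = 1/(-9 + 6*(6 + 6)) = 1/(-9 + 6*12) = 1/(-9 + 72) = 1/63)
-4 + 8*M(1) = -4 + 8*(1/63) = -4 + 8/63 = -244/63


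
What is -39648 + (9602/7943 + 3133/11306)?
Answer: -3560398021953/89803558 ≈ -39647.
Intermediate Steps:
-39648 + (9602/7943 + 3133/11306) = -39648 + 133445631/89803558 = -3560398021953/89803558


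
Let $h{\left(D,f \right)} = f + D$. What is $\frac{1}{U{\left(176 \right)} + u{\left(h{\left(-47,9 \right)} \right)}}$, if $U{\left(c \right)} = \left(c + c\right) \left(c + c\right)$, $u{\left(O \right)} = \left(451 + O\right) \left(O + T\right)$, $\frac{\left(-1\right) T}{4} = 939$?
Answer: $- \frac{1}{1443018} \approx -6.9299 \cdot 10^{-7}$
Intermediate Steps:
$T = -3756$ ($T = \left(-4\right) 939 = -3756$)
$h{\left(D,f \right)} = D + f$
$u{\left(O \right)} = \left(-3756 + O\right) \left(451 + O\right)$ ($u{\left(O \right)} = \left(451 + O\right) \left(O - 3756\right) = \left(451 + O\right) \left(-3756 + O\right) = \left(-3756 + O\right) \left(451 + O\right)$)
$U{\left(c \right)} = 4 c^{2}$ ($U{\left(c \right)} = 2 c 2 c = 4 c^{2}$)
$\frac{1}{U{\left(176 \right)} + u{\left(h{\left(-47,9 \right)} \right)}} = \frac{1}{4 \cdot 176^{2} - \left(1693956 - \left(-47 + 9\right)^{2} + 3305 \left(-47 + 9\right)\right)} = \frac{1}{4 \cdot 30976 - \left(1568366 - 1444\right)} = \frac{1}{123904 + \left(-1693956 + 1444 + 125590\right)} = \frac{1}{123904 - 1566922} = \frac{1}{-1443018} = - \frac{1}{1443018}$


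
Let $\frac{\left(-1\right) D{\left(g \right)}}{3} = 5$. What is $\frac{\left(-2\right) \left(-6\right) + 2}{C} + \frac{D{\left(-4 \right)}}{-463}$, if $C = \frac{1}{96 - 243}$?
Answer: $- \frac{952839}{463} \approx -2058.0$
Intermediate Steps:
$D{\left(g \right)} = -15$ ($D{\left(g \right)} = \left(-3\right) 5 = -15$)
$C = - \frac{1}{147}$ ($C = \frac{1}{-147} = - \frac{1}{147} \approx -0.0068027$)
$\frac{\left(-2\right) \left(-6\right) + 2}{C} + \frac{D{\left(-4 \right)}}{-463} = \frac{\left(-2\right) \left(-6\right) + 2}{- \frac{1}{147}} - \frac{15}{-463} = \left(12 + 2\right) \left(-147\right) - - \frac{15}{463} = 14 \left(-147\right) + \frac{15}{463} = -2058 + \frac{15}{463} = - \frac{952839}{463}$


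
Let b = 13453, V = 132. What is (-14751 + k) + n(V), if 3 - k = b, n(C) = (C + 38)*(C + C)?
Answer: 16679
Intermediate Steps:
n(C) = 2*C*(38 + C) (n(C) = (38 + C)*(2*C) = 2*C*(38 + C))
k = -13450 (k = 3 - 1*13453 = 3 - 13453 = -13450)
(-14751 + k) + n(V) = (-14751 - 13450) + 2*132*(38 + 132) = -28201 + 2*132*170 = -28201 + 44880 = 16679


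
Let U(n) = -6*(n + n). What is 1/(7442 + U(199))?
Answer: 1/5054 ≈ 0.00019786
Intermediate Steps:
U(n) = -12*n
1/(7442 + U(199)) = 1/(7442 - 12*199) = 1/(7442 - 2388) = 1/5054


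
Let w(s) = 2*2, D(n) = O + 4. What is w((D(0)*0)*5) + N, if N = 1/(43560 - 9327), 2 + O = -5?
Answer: 136933/34233 ≈ 4.0000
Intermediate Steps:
O = -7 (O = -2 - 5 = -7)
D(n) = -3 (D(n) = -7 + 4 = -3)
N = 1/34233 ≈ 2.9212e-5
w(s) = 4
w((D(0)*0)*5) + N = 4 + 1/34233 = 136933/34233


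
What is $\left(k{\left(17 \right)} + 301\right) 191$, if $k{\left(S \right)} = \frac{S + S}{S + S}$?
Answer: $57682$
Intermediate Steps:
$k{\left(S \right)} = 1$ ($k{\left(S \right)} = \frac{2 S}{2 S} = 2 S \frac{1}{2 S} = 1$)
$\left(k{\left(17 \right)} + 301\right) 191 = \left(1 + 301\right) 191 = 302 \cdot 191 = 57682$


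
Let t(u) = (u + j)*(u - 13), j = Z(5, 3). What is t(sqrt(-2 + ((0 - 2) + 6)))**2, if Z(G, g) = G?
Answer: 4097 + 1008*sqrt(2) ≈ 5522.5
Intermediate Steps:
j = 5
t(u) = (-13 + u)*(5 + u) (t(u) = (u + 5)*(u - 13) = (5 + u)*(-13 + u) = (-13 + u)*(5 + u))
t(sqrt(-2 + ((0 - 2) + 6)))**2 = (-65 + (sqrt(-2 + ((0 - 2) + 6)))**2 - 8*sqrt(-2 + ((0 - 2) + 6)))**2 = (-65 + (sqrt(-2 + (-2 + 6)))**2 - 8*sqrt(-2 + (-2 + 6)))**2 = (-65 + (sqrt(-2 + 4))**2 - 8*sqrt(-2 + 4))**2 = (-65 + (sqrt(2))**2 - 8*sqrt(2))**2 = (-65 + 2 - 8*sqrt(2))**2 = (-63 - 8*sqrt(2))**2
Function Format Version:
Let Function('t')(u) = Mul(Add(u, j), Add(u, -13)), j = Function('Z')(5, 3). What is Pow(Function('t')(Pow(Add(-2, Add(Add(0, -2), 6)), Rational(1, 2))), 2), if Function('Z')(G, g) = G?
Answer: Add(4097, Mul(1008, Pow(2, Rational(1, 2)))) ≈ 5522.5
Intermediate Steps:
j = 5
Function('t')(u) = Mul(Add(-13, u), Add(5, u)) (Function('t')(u) = Mul(Add(u, 5), Add(u, -13)) = Mul(Add(5, u), Add(-13, u)) = Mul(Add(-13, u), Add(5, u)))
Pow(Function('t')(Pow(Add(-2, Add(Add(0, -2), 6)), Rational(1, 2))), 2) = Pow(Add(-65, Pow(Pow(Add(-2, Add(Add(0, -2), 6)), Rational(1, 2)), 2), Mul(-8, Pow(Add(-2, Add(Add(0, -2), 6)), Rational(1, 2)))), 2) = Pow(Add(-65, Pow(Pow(Add(-2, Add(-2, 6)), Rational(1, 2)), 2), Mul(-8, Pow(Add(-2, Add(-2, 6)), Rational(1, 2)))), 2) = Pow(Add(-65, Pow(Pow(Add(-2, 4), Rational(1, 2)), 2), Mul(-8, Pow(Add(-2, 4), Rational(1, 2)))), 2) = Pow(Add(-65, Pow(Pow(2, Rational(1, 2)), 2), Mul(-8, Pow(2, Rational(1, 2)))), 2) = Pow(Add(-65, 2, Mul(-8, Pow(2, Rational(1, 2)))), 2) = Pow(Add(-63, Mul(-8, Pow(2, Rational(1, 2)))), 2)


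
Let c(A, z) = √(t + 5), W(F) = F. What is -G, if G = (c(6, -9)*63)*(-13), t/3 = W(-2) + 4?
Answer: 819*√11 ≈ 2716.3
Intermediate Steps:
t = 6 (t = 3*(-2 + 4) = 3*2 = 6)
c(A, z) = √11 (c(A, z) = √(6 + 5) = √11)
G = -819*√11 (G = (√11*63)*(-13) = (63*√11)*(-13) = -819*√11 ≈ -2716.3)
-G = -(-819)*√11 = 819*√11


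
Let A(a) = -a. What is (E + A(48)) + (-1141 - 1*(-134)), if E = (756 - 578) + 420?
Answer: -457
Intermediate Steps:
E = 598 (E = 178 + 420 = 598)
(E + A(48)) + (-1141 - 1*(-134)) = (598 - 1*48) + (-1141 - 1*(-134)) = (598 - 48) + (-1141 + 134) = 550 - 1007 = -457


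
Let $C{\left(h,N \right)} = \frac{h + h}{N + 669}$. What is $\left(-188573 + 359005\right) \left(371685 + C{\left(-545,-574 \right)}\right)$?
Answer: $\frac{1203556186304}{19} \approx 6.3345 \cdot 10^{10}$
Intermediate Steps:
$C{\left(h,N \right)} = \frac{2 h}{669 + N}$
$\left(-188573 + 359005\right) \left(371685 + C{\left(-545,-574 \right)}\right) = \left(-188573 + 359005\right) \left(371685 + 2 \left(-545\right) \frac{1}{669 - 574}\right) = 170432 \left(371685 + 2 \left(-545\right) \frac{1}{95}\right) = 170432 \left(371685 - \frac{218}{19}\right) = 170432 \cdot \frac{7061797}{19} = \frac{1203556186304}{19}$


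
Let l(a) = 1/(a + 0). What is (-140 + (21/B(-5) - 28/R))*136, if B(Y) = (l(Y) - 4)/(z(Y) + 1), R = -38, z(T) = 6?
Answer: -450296/19 ≈ -23700.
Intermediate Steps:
l(a) = 1/a
B(Y) = -4/7 + 1/(7*Y) (B(Y) = (1/Y - 4)/(6 + 1) = (-4 + 1/Y)/7 = (-4 + 1/Y)*(⅐) = -4/7 + 1/(7*Y))
(-140 + (21/B(-5) - 28/R))*136 = (-140 + (21/(((⅐)*(1 - 4*(-5))/(-5))) - 28/(-38)))*136 = (-140 + (21/(((⅐)*(-⅕)*(1 + 20))) - 28*(-1/38)))*136 = (-140 + (21/(((⅐)*(-⅕)*21)) + 14/19))*136 = (-140 + (21/(-⅗) + 14/19))*136 = (-140 + (21*(-5/3) + 14/19))*136 = (-140 + (-35 + 14/19))*136 = (-140 - 651/19)*136 = -3311/19*136 = -450296/19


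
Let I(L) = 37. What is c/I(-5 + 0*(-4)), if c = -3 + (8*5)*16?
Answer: 637/37 ≈ 17.216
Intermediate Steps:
c = 637 (c = -3 + 40*16 = -3 + 640 = 637)
c/I(-5 + 0*(-4)) = 637/37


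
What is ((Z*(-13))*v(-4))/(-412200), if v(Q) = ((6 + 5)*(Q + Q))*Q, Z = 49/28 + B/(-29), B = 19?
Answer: 18161/1494225 ≈ 0.012154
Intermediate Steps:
Z = 127/116 (Z = 49/28 + 19/(-29) = 49*(1/28) + 19*(-1/29) = 7/4 - 19/29 = 127/116 ≈ 1.0948)
v(Q) = 22*Q² (v(Q) = (11*(2*Q))*Q = (22*Q)*Q = 22*Q²)
((Z*(-13))*v(-4))/(-412200) = (((127/116)*(-13))*(22*(-4)²))/(-412200) = -18161*16/58*(-1/412200) = -1651/116*352*(-1/412200) = -145288/29*(-1/412200) = 18161/1494225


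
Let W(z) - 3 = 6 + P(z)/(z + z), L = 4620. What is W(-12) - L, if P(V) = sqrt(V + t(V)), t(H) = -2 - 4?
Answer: -4611 - I*sqrt(2)/8 ≈ -4611.0 - 0.17678*I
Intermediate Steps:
t(H) = -6
P(V) = sqrt(-6 + V) (P(V) = sqrt(V - 6) = sqrt(-6 + V))
W(z) = 9 + sqrt(-6 + z)/(2*z) (W(z) = 3 + (6 + sqrt(-6 + z)/(z + z)) = 3 + (6 + sqrt(-6 + z)/((2*z))) = 3 + (6 + sqrt(-6 + z)*(1/(2*z))) = 3 + (6 + sqrt(-6 + z)/(2*z)) = 9 + sqrt(-6 + z)/(2*z))
W(-12) - L = (9 + (1/2)*sqrt(-6 - 12)/(-12)) - 1*4620 = (9 + (1/2)*(-1/12)*sqrt(-18)) - 4620 = (9 + (1/2)*(-1/12)*(3*I*sqrt(2))) - 4620 = (9 - I*sqrt(2)/8) - 4620 = -4611 - I*sqrt(2)/8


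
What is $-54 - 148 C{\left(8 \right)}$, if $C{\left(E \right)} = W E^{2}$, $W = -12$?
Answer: $113610$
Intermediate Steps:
$C{\left(E \right)} = - 12 E^{2}$
$-54 - 148 C{\left(8 \right)} = -54 - 148 \left(- 12 \cdot 8^{2}\right) = -54 - 148 \left(\left(-12\right) 64\right) = -54 - -113664 = -54 + 113664 = 113610$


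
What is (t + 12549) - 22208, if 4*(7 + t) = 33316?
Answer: -1337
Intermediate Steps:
t = 8322 (t = -7 + (¼)*33316 = -7 + 8329 = 8322)
(t + 12549) - 22208 = (8322 + 12549) - 22208 = 20871 - 22208 = -1337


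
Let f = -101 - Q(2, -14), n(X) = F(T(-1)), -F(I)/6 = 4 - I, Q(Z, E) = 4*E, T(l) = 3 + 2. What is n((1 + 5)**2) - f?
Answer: 51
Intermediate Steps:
T(l) = 5
F(I) = -24 + 6*I (F(I) = -6*(4 - I) = -24 + 6*I)
n(X) = 6 (n(X) = -24 + 6*5 = -24 + 30 = 6)
f = -45 (f = -101 - 4*(-14) = -101 - 1*(-56) = -101 + 56 = -45)
n((1 + 5)**2) - f = 6 - 1*(-45) = 6 + 45 = 51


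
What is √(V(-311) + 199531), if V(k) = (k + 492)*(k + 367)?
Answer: √209667 ≈ 457.89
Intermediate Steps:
V(k) = (367 + k)*(492 + k) (V(k) = (492 + k)*(367 + k) = (367 + k)*(492 + k))
√(V(-311) + 199531) = √((180564 + (-311)² + 859*(-311)) + 199531) = √((180564 + 96721 - 267149) + 199531) = √(10136 + 199531) = √209667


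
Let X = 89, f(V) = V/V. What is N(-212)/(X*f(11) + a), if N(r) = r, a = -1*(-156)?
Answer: -212/245 ≈ -0.86531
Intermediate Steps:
f(V) = 1
a = 156
N(-212)/(X*f(11) + a) = -212/(89*1 + 156) = -212/(89 + 156) = -212/245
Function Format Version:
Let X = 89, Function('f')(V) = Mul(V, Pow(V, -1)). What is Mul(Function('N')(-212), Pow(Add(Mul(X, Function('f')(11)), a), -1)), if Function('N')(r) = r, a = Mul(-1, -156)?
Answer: Rational(-212, 245) ≈ -0.86531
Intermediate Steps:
Function('f')(V) = 1
a = 156
Mul(Function('N')(-212), Pow(Add(Mul(X, Function('f')(11)), a), -1)) = Mul(-212, Pow(Add(Mul(89, 1), 156), -1)) = Mul(-212, Pow(Add(89, 156), -1)) = Mul(-212, Pow(245, -1)) = Mul(-212, Rational(1, 245)) = Rational(-212, 245)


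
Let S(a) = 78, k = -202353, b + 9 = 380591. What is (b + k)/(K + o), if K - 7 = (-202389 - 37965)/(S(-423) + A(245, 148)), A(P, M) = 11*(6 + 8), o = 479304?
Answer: 20674564/55479899 ≈ 0.37265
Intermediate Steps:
b = 380582 (b = -9 + 380591 = 380582)
A(P, M) = 154 (A(P, M) = 11*14 = 154)
K = -119365/116 (K = 7 + (-202389 - 37965)/(78 + 154) = 7 - 240354/232 = 7 - 240354*1/232 = 7 - 120177/116 = -119365/116 ≈ -1029.0)
(b + k)/(K + o) = (380582 - 202353)/(-119365/116 + 479304) = 178229/(55479899/116) = 178229*(116/55479899) = 20674564/55479899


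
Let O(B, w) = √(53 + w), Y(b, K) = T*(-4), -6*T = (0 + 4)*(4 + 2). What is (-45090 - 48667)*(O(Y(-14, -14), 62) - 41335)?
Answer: 3875445595 - 93757*√115 ≈ 3.8744e+9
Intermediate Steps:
T = -4 (T = -(0 + 4)*(4 + 2)/6 = -2*6/3 = -⅙*24 = -4)
Y(b, K) = 16 (Y(b, K) = -4*(-4) = 16)
(-45090 - 48667)*(O(Y(-14, -14), 62) - 41335) = (-45090 - 48667)*(√(53 + 62) - 41335) = -93757*(√115 - 41335) = -93757*(-41335 + √115) = 3875445595 - 93757*√115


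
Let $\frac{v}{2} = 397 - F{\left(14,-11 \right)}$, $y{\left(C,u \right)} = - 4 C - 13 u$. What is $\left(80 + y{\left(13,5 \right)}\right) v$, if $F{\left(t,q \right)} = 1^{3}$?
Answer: $-29304$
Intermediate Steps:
$F{\left(t,q \right)} = 1$
$y{\left(C,u \right)} = - 13 u - 4 C$
$v = 792$ ($v = 2 \left(397 - 1\right) = 2 \cdot 396 = 792$)
$\left(80 + y{\left(13,5 \right)}\right) v = \left(80 - 117\right) 792 = \left(-37\right) 792 = -29304$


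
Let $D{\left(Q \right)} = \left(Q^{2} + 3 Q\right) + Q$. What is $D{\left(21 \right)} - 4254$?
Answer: $-3729$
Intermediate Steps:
$D{\left(Q \right)} = Q^{2} + 4 Q$
$D{\left(21 \right)} - 4254 = 21 \left(4 + 21\right) - 4254 = 21 \cdot 25 - 4254 = 525 - 4254 = -3729$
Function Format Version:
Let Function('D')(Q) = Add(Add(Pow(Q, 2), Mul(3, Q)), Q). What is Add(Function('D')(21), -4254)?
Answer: -3729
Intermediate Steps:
Function('D')(Q) = Add(Pow(Q, 2), Mul(4, Q))
Add(Function('D')(21), -4254) = Add(Mul(21, Add(4, 21)), -4254) = Add(Mul(21, 25), -4254) = Add(525, -4254) = -3729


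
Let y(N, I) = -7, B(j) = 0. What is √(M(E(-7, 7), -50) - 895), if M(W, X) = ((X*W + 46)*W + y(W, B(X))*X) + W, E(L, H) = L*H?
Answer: I*√122898 ≈ 350.57*I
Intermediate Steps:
E(L, H) = H*L
M(W, X) = W - 7*X + W*(46 + W*X) (M(W, X) = ((X*W + 46)*W - 7*X) + W = ((W*X + 46)*W - 7*X) + W = ((46 + W*X)*W - 7*X) + W = (W*(46 + W*X) - 7*X) + W = (-7*X + W*(46 + W*X)) + W = W - 7*X + W*(46 + W*X))
√(M(E(-7, 7), -50) - 895) = √((-7*(-50) + 47*(7*(-7)) - 50*(7*(-7))²) - 895) = √((350 + 47*(-49) - 50*(-49)²) - 895) = √((350 - 2303 - 50*2401) - 895) = √((350 - 2303 - 120050) - 895) = √(-122003 - 895) = √(-122898) = I*√122898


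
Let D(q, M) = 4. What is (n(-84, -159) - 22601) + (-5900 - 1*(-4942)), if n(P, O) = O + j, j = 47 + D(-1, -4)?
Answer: -23667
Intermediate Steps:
j = 51 (j = 47 + 4 = 51)
n(P, O) = 51 + O (n(P, O) = O + 51 = 51 + O)
(n(-84, -159) - 22601) + (-5900 - 1*(-4942)) = ((51 - 159) - 22601) + (-5900 - 1*(-4942)) = (-108 - 22601) + (-5900 + 4942) = -22709 - 958 = -23667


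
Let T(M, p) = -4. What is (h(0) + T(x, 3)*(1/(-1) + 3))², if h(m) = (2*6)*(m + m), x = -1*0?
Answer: 64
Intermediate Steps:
x = 0
h(m) = 24*m (h(m) = 12*(2*m) = 24*m)
(h(0) + T(x, 3)*(1/(-1) + 3))² = (24*0 - 4*(1/(-1) + 3))² = (0 - 4*(-1 + 3))² = (0 - 4*2)² = (0 - 8)² = (-8)² = 64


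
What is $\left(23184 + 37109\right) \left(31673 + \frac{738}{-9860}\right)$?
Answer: $\frac{9414602483653}{4930} \approx 1.9097 \cdot 10^{9}$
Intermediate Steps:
$\left(23184 + 37109\right) \left(31673 + \frac{738}{-9860}\right) = 60293 \left(31673 + 738 \left(- \frac{1}{9860}\right)\right) = 60293 \left(31673 - \frac{369}{4930}\right) = 60293 \cdot \frac{156147521}{4930} = \frac{9414602483653}{4930}$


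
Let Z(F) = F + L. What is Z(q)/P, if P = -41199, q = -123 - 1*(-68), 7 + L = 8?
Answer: 18/13733 ≈ 0.0013107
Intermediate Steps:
L = 1 (L = -7 + 8 = 1)
q = -55 (q = -123 + 68 = -55)
Z(F) = 1 + F (Z(F) = F + 1 = 1 + F)
Z(q)/P = (1 - 55)/(-41199) = -54*(-1/41199) = 18/13733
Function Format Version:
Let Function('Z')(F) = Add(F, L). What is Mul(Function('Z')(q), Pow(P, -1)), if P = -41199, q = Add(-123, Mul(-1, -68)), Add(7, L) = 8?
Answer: Rational(18, 13733) ≈ 0.0013107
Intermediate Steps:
L = 1 (L = Add(-7, 8) = 1)
q = -55 (q = Add(-123, 68) = -55)
Function('Z')(F) = Add(1, F) (Function('Z')(F) = Add(F, 1) = Add(1, F))
Mul(Function('Z')(q), Pow(P, -1)) = Mul(Add(1, -55), Pow(-41199, -1)) = Mul(-54, Rational(-1, 41199)) = Rational(18, 13733)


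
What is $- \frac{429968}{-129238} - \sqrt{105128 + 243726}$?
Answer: $\frac{214984}{64619} - \sqrt{348854} \approx -587.31$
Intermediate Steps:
$- \frac{429968}{-129238} - \sqrt{105128 + 243726} = \left(-429968\right) \left(- \frac{1}{129238}\right) - \sqrt{348854} = \frac{214984}{64619} - \sqrt{348854}$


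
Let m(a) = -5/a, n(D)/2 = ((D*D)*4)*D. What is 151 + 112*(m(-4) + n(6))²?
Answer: 334914374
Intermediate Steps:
n(D) = 8*D³ (n(D) = 2*(((D*D)*4)*D) = 2*((D²*4)*D) = 2*((4*D²)*D) = 2*(4*D³) = 8*D³)
151 + 112*(m(-4) + n(6))² = 151 + 112*(-5/(-4) + 8*6³)² = 151 + 112*(-5*(-¼) + 8*216)² = 151 + 112*(5/4 + 1728)² = 151 + 112*(6917/4)² = 151 + 112*(47844889/16) = 151 + 334914223 = 334914374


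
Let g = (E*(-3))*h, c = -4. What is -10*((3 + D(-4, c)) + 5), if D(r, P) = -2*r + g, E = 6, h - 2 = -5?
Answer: -700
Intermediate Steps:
h = -3 (h = 2 - 5 = -3)
g = 54 (g = (6*(-3))*(-3) = -18*(-3) = 54)
D(r, P) = 54 - 2*r (D(r, P) = -2*r + 54 = 54 - 2*r)
-10*((3 + D(-4, c)) + 5) = -10*((3 + (54 - 2*(-4))) + 5) = -10*((3 + (54 + 8)) + 5) = -10*((3 + 62) + 5) = -10*(65 + 5) = -10*70 = -700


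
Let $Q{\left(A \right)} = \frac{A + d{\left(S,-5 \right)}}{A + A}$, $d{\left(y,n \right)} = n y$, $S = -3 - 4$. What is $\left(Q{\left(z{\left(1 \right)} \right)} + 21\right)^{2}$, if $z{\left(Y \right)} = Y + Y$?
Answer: $\frac{14641}{16} \approx 915.06$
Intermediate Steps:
$S = -7$
$z{\left(Y \right)} = 2 Y$
$Q{\left(A \right)} = \frac{35 + A}{2 A}$ ($Q{\left(A \right)} = \frac{A - -35}{A + A} = \frac{A + 35}{2 A} = \left(35 + A\right) \frac{1}{2 A} = \frac{35 + A}{2 A}$)
$\left(Q{\left(z{\left(1 \right)} \right)} + 21\right)^{2} = \left(\frac{35 + 2 \cdot 1}{2 \cdot 2 \cdot 1} + 21\right)^{2} = \left(\frac{35 + 2}{2 \cdot 2} + 21\right)^{2} = \left(\frac{1}{2} \cdot \frac{1}{2} \cdot 37 + 21\right)^{2} = \left(\frac{37}{4} + 21\right)^{2} = \left(\frac{121}{4}\right)^{2} = \frac{14641}{16}$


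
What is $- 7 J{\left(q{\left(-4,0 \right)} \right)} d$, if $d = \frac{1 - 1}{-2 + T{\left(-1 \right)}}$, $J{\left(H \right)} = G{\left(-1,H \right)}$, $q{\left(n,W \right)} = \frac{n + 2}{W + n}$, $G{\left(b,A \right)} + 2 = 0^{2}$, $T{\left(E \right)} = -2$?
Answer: $0$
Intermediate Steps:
$G{\left(b,A \right)} = -2$ ($G{\left(b,A \right)} = -2 + 0^{2} = -2 + 0 = -2$)
$q{\left(n,W \right)} = \frac{2 + n}{W + n}$
$J{\left(H \right)} = -2$
$d = 0$ ($d = \frac{1 - 1}{-2 - 2} = \frac{0}{-4} = 0 \left(- \frac{1}{4}\right) = 0$)
$- 7 J{\left(q{\left(-4,0 \right)} \right)} d = \left(-7\right) \left(-2\right) 0 = 14 \cdot 0 = 0$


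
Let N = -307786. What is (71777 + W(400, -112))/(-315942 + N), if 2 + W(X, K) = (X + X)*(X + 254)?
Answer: -594975/623728 ≈ -0.95390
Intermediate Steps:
W(X, K) = -2 + 2*X*(254 + X) (W(X, K) = -2 + (X + X)*(X + 254) = -2 + (2*X)*(254 + X) = -2 + 2*X*(254 + X))
(71777 + W(400, -112))/(-315942 + N) = (71777 + (-2 + 2*400² + 508*400))/(-315942 - 307786) = (71777 + (-2 + 2*160000 + 203200))/(-623728) = (71777 + (-2 + 320000 + 203200))*(-1/623728) = (71777 + 523198)*(-1/623728) = 594975*(-1/623728) = -594975/623728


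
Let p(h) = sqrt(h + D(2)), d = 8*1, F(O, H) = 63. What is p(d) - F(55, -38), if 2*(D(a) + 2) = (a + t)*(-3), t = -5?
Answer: -63 + sqrt(42)/2 ≈ -59.760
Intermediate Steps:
D(a) = 11/2 - 3*a/2 (D(a) = -2 + ((a - 5)*(-3))/2 = -2 + ((-5 + a)*(-3))/2 = -2 + (15 - 3*a)/2 = -2 + (15/2 - 3*a/2) = 11/2 - 3*a/2)
d = 8
p(h) = sqrt(5/2 + h) (p(h) = sqrt(h + (11/2 - 3/2*2)) = sqrt(h + (11/2 - 3)) = sqrt(h + 5/2) = sqrt(5/2 + h))
p(d) - F(55, -38) = sqrt(10 + 4*8)/2 - 1*63 = sqrt(10 + 32)/2 - 63 = sqrt(42)/2 - 63 = -63 + sqrt(42)/2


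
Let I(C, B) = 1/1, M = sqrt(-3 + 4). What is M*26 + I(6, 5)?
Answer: 27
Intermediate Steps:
M = 1 (M = sqrt(1) = 1)
I(C, B) = 1
M*26 + I(6, 5) = 1*26 + 1 = 26 + 1 = 27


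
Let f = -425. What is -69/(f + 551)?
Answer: -23/42 ≈ -0.54762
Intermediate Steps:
-69/(f + 551) = -69/(-425 + 551) = -69/126 = -69*1/126 = -23/42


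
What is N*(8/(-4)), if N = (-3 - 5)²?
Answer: -128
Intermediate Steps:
N = 64 (N = (-8)² = 64)
N*(8/(-4)) = 64*(8/(-4)) = 64*(8*(-¼)) = 64*(-2) = -128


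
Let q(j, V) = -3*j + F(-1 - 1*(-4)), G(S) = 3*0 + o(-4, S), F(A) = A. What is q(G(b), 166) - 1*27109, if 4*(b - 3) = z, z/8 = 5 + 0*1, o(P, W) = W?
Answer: -27145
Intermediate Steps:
z = 40 (z = 8*(5 + 0*1) = 8*(5 + 0) = 8*5 = 40)
b = 13 (b = 3 + (1/4)*40 = 3 + 10 = 13)
G(S) = S (G(S) = 3*0 + S = 0 + S = S)
q(j, V) = 3 - 3*j (q(j, V) = -3*j + (-1 - 1*(-4)) = -3*j + (-1 + 4) = -3*j + 3 = 3 - 3*j)
q(G(b), 166) - 1*27109 = (3 - 3*13) - 1*27109 = (3 - 39) - 27109 = -36 - 27109 = -27145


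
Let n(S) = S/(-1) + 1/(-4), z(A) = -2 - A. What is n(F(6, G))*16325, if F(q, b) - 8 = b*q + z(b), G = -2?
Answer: 244875/4 ≈ 61219.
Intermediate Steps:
F(q, b) = 6 - b + b*q (F(q, b) = 8 + (b*q + (-2 - b)) = 8 + (-2 - b + b*q) = 6 - b + b*q)
n(S) = -¼ - S (n(S) = S*(-1) + 1*(-¼) = -S - ¼ = -¼ - S)
n(F(6, G))*16325 = (-¼ - (6 - 1*(-2) - 2*6))*16325 = (-¼ - (6 + 2 - 12))*16325 = (-¼ - 1*(-4))*16325 = (-¼ + 4)*16325 = (15/4)*16325 = 244875/4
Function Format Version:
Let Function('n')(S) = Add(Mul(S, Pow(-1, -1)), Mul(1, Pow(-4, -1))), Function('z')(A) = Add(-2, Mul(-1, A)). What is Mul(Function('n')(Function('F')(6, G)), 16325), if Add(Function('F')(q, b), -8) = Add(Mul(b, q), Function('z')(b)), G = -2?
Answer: Rational(244875, 4) ≈ 61219.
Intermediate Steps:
Function('F')(q, b) = Add(6, Mul(-1, b), Mul(b, q)) (Function('F')(q, b) = Add(8, Add(Mul(b, q), Add(-2, Mul(-1, b)))) = Add(8, Add(-2, Mul(-1, b), Mul(b, q))) = Add(6, Mul(-1, b), Mul(b, q)))
Function('n')(S) = Add(Rational(-1, 4), Mul(-1, S)) (Function('n')(S) = Add(Mul(S, -1), Mul(1, Rational(-1, 4))) = Add(Mul(-1, S), Rational(-1, 4)) = Add(Rational(-1, 4), Mul(-1, S)))
Mul(Function('n')(Function('F')(6, G)), 16325) = Mul(Add(Rational(-1, 4), Mul(-1, Add(6, Mul(-1, -2), Mul(-2, 6)))), 16325) = Mul(Add(Rational(-1, 4), Mul(-1, Add(6, 2, -12))), 16325) = Mul(Add(Rational(-1, 4), Mul(-1, -4)), 16325) = Mul(Add(Rational(-1, 4), 4), 16325) = Mul(Rational(15, 4), 16325) = Rational(244875, 4)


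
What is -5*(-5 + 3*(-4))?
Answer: 85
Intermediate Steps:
-5*(-5 + 3*(-4)) = -5*(-5 - 12) = -5*(-17) = 85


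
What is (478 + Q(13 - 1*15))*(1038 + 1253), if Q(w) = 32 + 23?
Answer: 1221103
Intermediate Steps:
Q(w) = 55
(478 + Q(13 - 1*15))*(1038 + 1253) = (478 + 55)*(1038 + 1253) = 533*2291 = 1221103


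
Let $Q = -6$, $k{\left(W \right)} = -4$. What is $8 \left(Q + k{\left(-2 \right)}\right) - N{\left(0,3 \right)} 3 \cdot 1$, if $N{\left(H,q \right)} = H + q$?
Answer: $-89$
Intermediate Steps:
$8 \left(Q + k{\left(-2 \right)}\right) - N{\left(0,3 \right)} 3 \cdot 1 = 8 \left(-6 - 4\right) - \left(0 + 3\right) 3 \cdot 1 = 8 \left(-10\right) - 3 \cdot 3 \cdot 1 = -80 - 9 \cdot 1 = -80 - 9 = -89$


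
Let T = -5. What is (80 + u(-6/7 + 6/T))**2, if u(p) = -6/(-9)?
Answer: 58564/9 ≈ 6507.1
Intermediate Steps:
u(p) = 2/3 (u(p) = -6*(-1/9) = 2/3)
(80 + u(-6/7 + 6/T))**2 = (80 + 2/3)**2 = (242/3)**2 = 58564/9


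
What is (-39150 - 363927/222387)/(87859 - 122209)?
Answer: 2902271659/2546331150 ≈ 1.1398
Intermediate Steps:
(-39150 - 363927/222387)/(87859 - 122209) = (-39150 - 363927*1/222387)/(-34350) = (-39150 - 121309/74129)*(-1/34350) = -2902271659/74129*(-1/34350) = 2902271659/2546331150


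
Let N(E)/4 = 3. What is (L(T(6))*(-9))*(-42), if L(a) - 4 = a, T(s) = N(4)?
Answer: 6048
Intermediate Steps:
N(E) = 12 (N(E) = 4*3 = 12)
T(s) = 12
L(a) = 4 + a
(L(T(6))*(-9))*(-42) = ((4 + 12)*(-9))*(-42) = (16*(-9))*(-42) = -144*(-42) = 6048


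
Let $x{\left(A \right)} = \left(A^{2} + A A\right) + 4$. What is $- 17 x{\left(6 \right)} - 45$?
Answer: $-1337$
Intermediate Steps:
$x{\left(A \right)} = 4 + 2 A^{2}$ ($x{\left(A \right)} = \left(A^{2} + A^{2}\right) + 4 = 2 A^{2} + 4 = 4 + 2 A^{2}$)
$- 17 x{\left(6 \right)} - 45 = - 17 \left(4 + 2 \cdot 6^{2}\right) - 45 = - 17 \left(4 + 2 \cdot 36\right) - 45 = - 17 \left(4 + 72\right) - 45 = \left(-17\right) 76 - 45 = -1292 - 45 = -1337$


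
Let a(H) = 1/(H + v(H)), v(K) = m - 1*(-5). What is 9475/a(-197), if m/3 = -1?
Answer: -1847625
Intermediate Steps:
m = -3 (m = 3*(-1) = -3)
v(K) = 2 (v(K) = -3 - 1*(-5) = -3 + 5 = 2)
a(H) = 1/(2 + H) (a(H) = 1/(H + 2) = 1/(2 + H))
9475/a(-197) = 9475/(1/(2 - 197)) = 9475/(1/(-195)) = 9475/(-1/195) = 9475*(-195) = -1847625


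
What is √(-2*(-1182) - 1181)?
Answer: 13*√7 ≈ 34.395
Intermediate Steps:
√(-2*(-1182) - 1181) = √(2364 - 1181) = √1183 = 13*√7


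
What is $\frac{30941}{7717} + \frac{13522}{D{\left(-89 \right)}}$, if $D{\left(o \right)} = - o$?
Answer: $\frac{107103023}{686813} \approx 155.94$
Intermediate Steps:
$\frac{30941}{7717} + \frac{13522}{D{\left(-89 \right)}} = \frac{30941}{7717} + \frac{13522}{\left(-1\right) \left(-89\right)} = 30941 \cdot \frac{1}{7717} + \frac{13522}{89} = \frac{30941}{7717} + 13522 \cdot \frac{1}{89} = \frac{30941}{7717} + \frac{13522}{89} = \frac{107103023}{686813}$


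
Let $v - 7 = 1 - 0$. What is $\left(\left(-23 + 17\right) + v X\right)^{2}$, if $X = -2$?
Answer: $484$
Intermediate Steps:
$v = 8$ ($v = 7 + \left(1 - 0\right) = 7 + \left(1 + 0\right) = 7 + 1 = 8$)
$\left(\left(-23 + 17\right) + v X\right)^{2} = \left(\left(-23 + 17\right) + 8 \left(-2\right)\right)^{2} = \left(-6 - 16\right)^{2} = \left(-22\right)^{2} = 484$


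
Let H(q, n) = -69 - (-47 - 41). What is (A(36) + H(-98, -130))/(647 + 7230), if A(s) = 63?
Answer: 82/7877 ≈ 0.010410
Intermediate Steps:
H(q, n) = 19 (H(q, n) = -69 - 1*(-88) = -69 + 88 = 19)
(A(36) + H(-98, -130))/(647 + 7230) = (63 + 19)/(647 + 7230) = 82/7877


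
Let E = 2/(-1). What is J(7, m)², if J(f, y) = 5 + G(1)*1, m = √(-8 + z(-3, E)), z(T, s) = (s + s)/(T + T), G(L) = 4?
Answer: 81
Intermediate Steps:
E = -2 (E = 2*(-1) = -2)
z(T, s) = s/T (z(T, s) = (2*s)/((2*T)) = (2*s)*(1/(2*T)) = s/T)
m = I*√66/3 (m = √(-8 - 2/(-3)) = √(-8 - 2*(-⅓)) = √(-8 + ⅔) = √(-22/3) = I*√66/3 ≈ 2.708*I)
J(f, y) = 9 (J(f, y) = 5 + 4*1 = 5 + 4 = 9)
J(7, m)² = 9² = 81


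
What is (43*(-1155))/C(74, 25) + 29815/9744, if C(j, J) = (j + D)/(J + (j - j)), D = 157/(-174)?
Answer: -300677334145/17704848 ≈ -16983.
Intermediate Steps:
D = -157/174 (D = 157*(-1/174) = -157/174 ≈ -0.90230)
C(j, J) = (-157/174 + j)/J (C(j, J) = (j - 157/174)/(J + (j - j)) = (-157/174 + j)/(J + 0) = (-157/174 + j)/J)
(43*(-1155))/C(74, 25) + 29815/9744 = (43*(-1155))/(((-157/174 + 74)/25)) + 29815/9744 = -49665/((1/25)*(12719/174)) + 29815*(1/9744) = -49665/12719/4350 + 29815/9744 = -49665*4350/12719 + 29815/9744 = -30863250/1817 + 29815/9744 = -300677334145/17704848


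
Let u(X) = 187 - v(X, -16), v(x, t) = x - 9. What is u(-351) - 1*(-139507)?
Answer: 140054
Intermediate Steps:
v(x, t) = -9 + x
u(X) = 196 - X (u(X) = 187 - (-9 + X) = 187 + (9 - X) = 196 - X)
u(-351) - 1*(-139507) = (196 - 1*(-351)) - 1*(-139507) = (196 + 351) + 139507 = 547 + 139507 = 140054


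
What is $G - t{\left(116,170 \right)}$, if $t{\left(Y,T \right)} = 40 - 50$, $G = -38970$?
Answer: $-38960$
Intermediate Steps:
$t{\left(Y,T \right)} = -10$
$G - t{\left(116,170 \right)} = -38970 - -10 = -38970 + 10 = -38960$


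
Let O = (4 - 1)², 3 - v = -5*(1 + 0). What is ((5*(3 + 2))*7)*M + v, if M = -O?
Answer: -1567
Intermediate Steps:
v = 8 (v = 3 - (-5)*(1 + 0) = 3 - (-5) = 3 - 1*(-5) = 3 + 5 = 8)
O = 9 (O = 3² = 9)
M = -9 (M = -1*9 = -9)
((5*(3 + 2))*7)*M + v = ((5*(3 + 2))*7)*(-9) + 8 = ((5*5)*7)*(-9) + 8 = (25*7)*(-9) + 8 = 175*(-9) + 8 = -1575 + 8 = -1567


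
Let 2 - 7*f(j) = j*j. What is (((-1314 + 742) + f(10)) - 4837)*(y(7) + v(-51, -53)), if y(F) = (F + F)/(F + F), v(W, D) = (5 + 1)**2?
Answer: -200651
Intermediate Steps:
f(j) = 2/7 - j**2/7 (f(j) = 2/7 - j*j/7 = 2/7 - j**2/7)
v(W, D) = 36 (v(W, D) = 6**2 = 36)
y(F) = 1 (y(F) = (2*F)/((2*F)) = (2*F)*(1/(2*F)) = 1)
(((-1314 + 742) + f(10)) - 4837)*(y(7) + v(-51, -53)) = (((-1314 + 742) + (2/7 - 1/7*10**2)) - 4837)*(1 + 36) = ((-572 + (2/7 - 1/7*100)) - 4837)*37 = ((-572 + (2/7 - 100/7)) - 4837)*37 = ((-572 - 14) - 4837)*37 = (-586 - 4837)*37 = -5423*37 = -200651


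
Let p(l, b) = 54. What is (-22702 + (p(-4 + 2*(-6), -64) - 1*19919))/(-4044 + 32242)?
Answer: -42567/28198 ≈ -1.5096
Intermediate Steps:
(-22702 + (p(-4 + 2*(-6), -64) - 1*19919))/(-4044 + 32242) = (-22702 + (54 - 1*19919))/(-4044 + 32242) = (-22702 + (54 - 19919))/28198 = (-22702 - 19865)*(1/28198) = -42567*1/28198 = -42567/28198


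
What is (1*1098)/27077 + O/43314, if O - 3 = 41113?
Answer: 580428352/586406589 ≈ 0.98981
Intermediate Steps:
O = 41116 (O = 3 + 41113 = 41116)
(1*1098)/27077 + O/43314 = (1*1098)/27077 + 41116/43314 = 1098*(1/27077) + 41116*(1/43314) = 1098/27077 + 20558/21657 = 580428352/586406589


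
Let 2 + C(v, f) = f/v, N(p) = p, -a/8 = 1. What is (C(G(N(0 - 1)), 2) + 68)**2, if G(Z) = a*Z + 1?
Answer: 355216/81 ≈ 4385.4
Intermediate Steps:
a = -8 (a = -8*1 = -8)
G(Z) = 1 - 8*Z (G(Z) = -8*Z + 1 = 1 - 8*Z)
C(v, f) = -2 + f/v
(C(G(N(0 - 1)), 2) + 68)**2 = ((-2 + 2/(1 - 8*(0 - 1))) + 68)**2 = ((-2 + 2/(1 - 8*(-1))) + 68)**2 = ((-2 + 2/(1 + 8)) + 68)**2 = ((-2 + 2/9) + 68)**2 = (-16/9 + 68)**2 = (596/9)**2 = 355216/81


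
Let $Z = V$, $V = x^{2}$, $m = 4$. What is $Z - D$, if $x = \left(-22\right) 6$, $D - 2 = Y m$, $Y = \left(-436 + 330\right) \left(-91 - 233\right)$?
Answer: $-119954$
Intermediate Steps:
$Y = 34344$ ($Y = \left(-106\right) \left(-324\right) = 34344$)
$D = 137378$ ($D = 2 + 34344 \cdot 4 = 2 + 137376 = 137378$)
$x = -132$
$V = 17424$ ($V = \left(-132\right)^{2} = 17424$)
$Z = 17424$
$Z - D = 17424 - 137378 = -119954$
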